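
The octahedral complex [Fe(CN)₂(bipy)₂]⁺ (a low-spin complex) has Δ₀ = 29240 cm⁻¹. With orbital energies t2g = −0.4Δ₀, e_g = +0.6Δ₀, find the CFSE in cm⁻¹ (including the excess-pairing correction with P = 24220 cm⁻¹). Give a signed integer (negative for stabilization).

Ligand charges: 2×(-1) from CN⁻ and 2×(+0) from bipy sum to -2; with overall charge +1, Fe is +3.
Fe sits in group 8; removing 3 electrons leaves Fe³⁺ with 8 − 3 = 5 d electrons.
The d⁵ electrons fill as t2g^5 e_g^0.
CFSE(orbital) = 5×(-0.4Δ₀) + 0×(0.6Δ₀) = -2.0Δ₀; with Δ₀ = 29240 cm⁻¹ that is -58480 cm⁻¹.
Pairing penalty: 2 pairs vs 0 in the high-spin reference → 2 extra × P = 48440 cm⁻¹.
Overall CFSE = -58480 + 48440 = -10040 cm⁻¹.

-10040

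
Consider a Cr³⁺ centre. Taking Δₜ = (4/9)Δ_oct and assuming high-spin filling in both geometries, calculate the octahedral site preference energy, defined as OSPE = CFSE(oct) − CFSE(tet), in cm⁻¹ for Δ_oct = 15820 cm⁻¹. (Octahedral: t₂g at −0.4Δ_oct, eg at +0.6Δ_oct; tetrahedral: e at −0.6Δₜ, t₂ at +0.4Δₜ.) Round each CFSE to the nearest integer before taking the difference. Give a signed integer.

Cr is in group 6, so Cr³⁺ is d³ (6 − 3 = 3).
Octahedral (high-spin): t2g^3 e_g^0, CFSE = 3(−0.4) + 0(+0.6) = -1.2Δ_oct = -1.2 × 15820 = -18984 cm⁻¹.
In a tetrahedral site the filling is e^2 t2^1: CFSE(tet) = -0.8Δₜ = -0.8 × (4/9)(15820) = -5625 cm⁻¹.
OSPE = CFSE(oct) − CFSE(tet) = -18984 − (-5625) = -13359 cm⁻¹.

-13359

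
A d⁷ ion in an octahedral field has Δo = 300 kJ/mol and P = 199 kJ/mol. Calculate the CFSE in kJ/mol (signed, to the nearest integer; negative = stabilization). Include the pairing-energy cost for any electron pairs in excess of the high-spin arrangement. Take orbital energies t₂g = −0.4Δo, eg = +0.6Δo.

-341

Since Δo = 300 kJ/mol > P = 199 kJ/mol, the complex adopts the low-spin configuration.
Configuration: t₂g⁶ eg¹.
Orbital CFSE = -1.8Δo = -1.8 × 300 = -540 kJ/mol.
Excess pairs vs high-spin: 3 − 2 = 1; pairing cost = +199 kJ/mol.
Net CFSE = -540 + 199 = -341 kJ/mol.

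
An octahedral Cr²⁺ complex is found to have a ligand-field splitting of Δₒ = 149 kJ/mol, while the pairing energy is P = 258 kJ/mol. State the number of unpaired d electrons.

Group 6 minus oxidation state +2 gives a d⁴ configuration for Cr²⁺.
Here Δₒ < P (149 < 258), so the high-spin state is favoured.
Filling d⁴ accordingly: t₂g³ eg¹.
Unpaired electrons: 4.

4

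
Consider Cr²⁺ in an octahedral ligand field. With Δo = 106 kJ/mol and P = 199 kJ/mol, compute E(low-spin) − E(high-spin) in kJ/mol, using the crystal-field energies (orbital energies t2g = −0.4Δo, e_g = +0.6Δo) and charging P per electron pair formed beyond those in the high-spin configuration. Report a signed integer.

93

Group 6 minus oxidation state +2 gives a d⁴ configuration for Cr²⁺.
High-spin d⁴ fills as t2g^3 e_g^1 with CFSE 3(−0.4) + 1(+0.6) = -0.6Δo = -64 kJ/mol.
Low-spin: t2g^4 e_g^0, orbital CFSE = -1.6Δo = -170 kJ/mol; plus 1 excess pair × P = +199 kJ/mol; total 29 kJ/mol.
The difference is 29 − (-64) = 93 kJ/mol, so high-spin lies lower.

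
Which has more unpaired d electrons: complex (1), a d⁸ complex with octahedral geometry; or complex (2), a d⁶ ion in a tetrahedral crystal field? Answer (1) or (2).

(2)

(1): t₂g⁶ eg² → 2 unpaired.
(2): Tetrahedral fields are weak (Δₜ ≈ 4/9 Δₒ), so electrons fill high-spin; e^3 t2^3 → 4 unpaired.
So (2) has more unpaired electrons.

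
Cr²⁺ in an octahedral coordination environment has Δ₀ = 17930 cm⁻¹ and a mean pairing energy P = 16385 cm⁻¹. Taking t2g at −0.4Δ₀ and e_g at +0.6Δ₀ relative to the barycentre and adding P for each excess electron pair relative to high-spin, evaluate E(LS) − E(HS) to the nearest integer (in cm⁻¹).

-1545

Cr is in group 6, so Cr²⁺ is d⁴ (6 − 2 = 4).
High-spin: t2g^3 e_g^1, CFSE = -0.6Δ₀ = -10758 cm⁻¹.
For low-spin the configuration is t2g^4 e_g^0: orbital energy -1.6 × 17930 = -28688 cm⁻¹, and 1 additional pair relative to high-spin adds 16385 cm⁻¹, giving -12303 cm⁻¹.
Thus E(LS) − E(HS) = -1545 cm⁻¹.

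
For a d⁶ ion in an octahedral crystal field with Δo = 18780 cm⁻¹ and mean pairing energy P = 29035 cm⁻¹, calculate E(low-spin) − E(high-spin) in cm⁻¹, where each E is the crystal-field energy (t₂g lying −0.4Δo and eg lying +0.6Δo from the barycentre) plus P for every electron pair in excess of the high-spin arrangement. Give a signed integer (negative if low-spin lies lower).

In the high-spin limit (t₂g⁴ eg²) the orbital term is -0.4Δo = -7512 cm⁻¹, with no excess pairing.
For low-spin the configuration is t₂g⁶ eg⁰: orbital energy -2.4 × 18780 = -45072 cm⁻¹, and 2 additional pairs relative to high-spin add 58070 cm⁻¹, giving 12998 cm⁻¹.
The difference is 12998 − (-7512) = 20510 cm⁻¹, so high-spin lies lower.

20510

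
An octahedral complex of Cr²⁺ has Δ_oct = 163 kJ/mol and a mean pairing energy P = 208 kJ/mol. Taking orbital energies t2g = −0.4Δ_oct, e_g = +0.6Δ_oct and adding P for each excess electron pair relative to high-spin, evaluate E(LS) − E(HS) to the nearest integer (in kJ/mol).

45

Cr is in group 6, so Cr²⁺ is d⁴ (6 − 2 = 4).
In the high-spin limit (t2g^3 e_g^1) the orbital term is -0.6Δ_oct = -98 kJ/mol, with no excess pairing.
Low-spin: t2g^4 e_g^0, orbital CFSE = -1.6Δ_oct = -261 kJ/mol; plus 1 excess pair × P = +208 kJ/mol; total -53 kJ/mol.
E(LS) − E(HS) = -53 − (-98) = 45 kJ/mol.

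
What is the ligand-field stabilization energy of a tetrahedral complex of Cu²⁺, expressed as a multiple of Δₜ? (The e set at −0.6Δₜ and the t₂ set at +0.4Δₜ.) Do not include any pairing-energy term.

Group 11 minus oxidation state +2 gives a d⁹ configuration for Cu²⁺.
Tetrahedral splitting is small, so the complex is high-spin.
Configuration: e⁴ t₂⁵.
CFSE = 4(-0.6Δₜ) + 5(0.4Δₜ) = -2.4Δₜ + 2.0Δₜ = -0.4Δₜ.

-0.4 Δₜ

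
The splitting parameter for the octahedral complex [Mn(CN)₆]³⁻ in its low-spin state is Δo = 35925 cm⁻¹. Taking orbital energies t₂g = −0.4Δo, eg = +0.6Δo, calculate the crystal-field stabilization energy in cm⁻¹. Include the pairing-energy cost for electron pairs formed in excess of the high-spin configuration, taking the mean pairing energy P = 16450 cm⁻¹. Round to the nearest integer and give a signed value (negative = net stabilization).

Each CN⁻ contributes -1; 6 × (-1) = -6. With overall charge -3, Mn is in the +3 oxidation state.
Mn sits in group 7; removing 3 electrons leaves Mn³⁺ with 7 − 3 = 4 d electrons.
Electron filling gives t₂g⁴ eg⁰.
The orbital stabilization is -1.6Δo = -1.6 × 35925 = -57480 cm⁻¹.
Pairing penalty: 1 pair vs 0 in the high-spin reference → 1 extra × P = 16450 cm⁻¹.
Overall CFSE = -57480 + 16450 = -41030 cm⁻¹.

-41030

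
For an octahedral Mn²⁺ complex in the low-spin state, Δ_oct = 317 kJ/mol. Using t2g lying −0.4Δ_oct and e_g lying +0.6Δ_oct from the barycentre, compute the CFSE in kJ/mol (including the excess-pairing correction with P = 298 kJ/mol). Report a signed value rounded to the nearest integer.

-38

Mn sits in group 7; removing 2 electrons leaves Mn²⁺ with 7 − 2 = 5 d electrons.
The d⁵ electrons fill as t2g^5 e_g^0.
Orbital CFSE = 5(-0.4) + 0(0.6) = -2.0Δ_oct = -2.0 × 317 = -634 kJ/mol.
High-spin d⁵ would be t2g^3 e_g^2 with 0 pairs; low-spin has 2, so 2 excess pairs cost +2P = +596 kJ/mol.
Combining: -634 + 596 = -38 kJ/mol.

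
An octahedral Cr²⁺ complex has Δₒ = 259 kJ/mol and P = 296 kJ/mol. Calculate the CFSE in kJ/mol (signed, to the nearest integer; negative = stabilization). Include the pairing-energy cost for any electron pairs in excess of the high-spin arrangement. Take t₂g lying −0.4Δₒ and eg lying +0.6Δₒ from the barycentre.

Cr²⁺: group 6, so d-count = 6 − 2 = 4.
Δₒ < P, so pairing is avoided: the ground state is high-spin.
Filling d⁴ accordingly: t₂g³ eg¹.
Orbital CFSE = -0.6Δₒ = -0.6 × 259 = -155 kJ/mol.
High-spin has no excess pairs, so no pairing correction applies.

-155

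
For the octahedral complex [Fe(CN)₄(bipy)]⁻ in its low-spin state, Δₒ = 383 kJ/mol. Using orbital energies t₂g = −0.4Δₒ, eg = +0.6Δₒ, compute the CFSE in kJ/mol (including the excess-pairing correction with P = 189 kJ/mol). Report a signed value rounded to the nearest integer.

Ligand charges: 4×(-1) from CN⁻ and 1×(+0) from bipy sum to -4; with overall charge -1, Fe is +3.
Group 8 minus oxidation state +3 gives a d⁵ configuration for Fe³⁺.
Configuration: t₂g⁵ eg⁰.
Orbital CFSE = 5(-0.4) + 0(0.6) = -2.0Δₒ = -2.0 × 383 = -766 kJ/mol.
Pairing penalty: 2 pairs vs 0 in the high-spin reference → 2 extra × P = 378 kJ/mol.
Combining: -766 + 378 = -388 kJ/mol.

-388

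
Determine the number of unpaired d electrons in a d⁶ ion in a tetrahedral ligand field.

4

Tetrahedral splitting is small, so the complex is high-spin.
Configuration: e³ t₂³, giving 4 unpaired electrons.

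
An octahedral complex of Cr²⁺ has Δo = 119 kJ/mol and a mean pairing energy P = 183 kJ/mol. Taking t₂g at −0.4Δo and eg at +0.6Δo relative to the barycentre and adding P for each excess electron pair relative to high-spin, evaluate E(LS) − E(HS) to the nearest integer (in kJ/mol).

64

Cr is in group 6, so Cr²⁺ is d⁴ (6 − 2 = 4).
In the high-spin limit (t₂g³ eg¹) the orbital term is -0.6Δo = -71 kJ/mol, with no excess pairing.
Low-spin t₂g⁴ eg⁰ gives -1.6Δo = -190 kJ/mol, but forming 1 extra pair costs 1P = 183 kJ/mol, so E(LS) = -190 + 183 = -7 kJ/mol.
E(LS) − E(HS) = -7 − (-71) = 64 kJ/mol.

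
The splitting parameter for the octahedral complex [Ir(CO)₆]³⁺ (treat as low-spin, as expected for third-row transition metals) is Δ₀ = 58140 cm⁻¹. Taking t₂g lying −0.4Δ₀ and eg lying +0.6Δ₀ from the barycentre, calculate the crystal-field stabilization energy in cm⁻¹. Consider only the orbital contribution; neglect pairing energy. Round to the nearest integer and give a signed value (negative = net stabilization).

-139536

CO is neutral, so the +3 overall charge sits on Ir: oxidation state +3.
Ir is in group 9, so Ir³⁺ is d⁶ (9 − 3 = 6).
The d⁶ electrons fill as t₂g⁶ eg⁰.
The orbital stabilization is -2.4Δ₀ = -2.4 × 58140 = -139536 cm⁻¹.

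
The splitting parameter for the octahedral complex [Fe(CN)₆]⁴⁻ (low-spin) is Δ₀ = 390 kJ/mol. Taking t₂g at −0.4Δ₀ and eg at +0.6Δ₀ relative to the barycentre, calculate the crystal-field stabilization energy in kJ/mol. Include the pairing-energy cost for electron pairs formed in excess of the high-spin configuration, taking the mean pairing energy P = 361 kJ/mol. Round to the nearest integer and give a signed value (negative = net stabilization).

-214

Each CN⁻ contributes -1; 6 × (-1) = -6. With overall charge -4, Fe is in the +2 oxidation state.
Fe²⁺: group 8, so d-count = 8 − 2 = 6.
Electron filling gives t₂g⁶ eg⁰.
Orbital CFSE = 6(-0.4) + 0(0.6) = -2.4Δ₀ = -2.4 × 390 = -936 kJ/mol.
High-spin d⁶ would be t₂g⁴ eg² with 1 pair; low-spin has 3, so 2 excess pairs cost +2P = +722 kJ/mol.
Overall CFSE = -936 + 722 = -214 kJ/mol.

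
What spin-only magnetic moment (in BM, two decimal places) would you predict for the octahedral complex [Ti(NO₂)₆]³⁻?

Each NO₂⁻ contributes -1; 6 × (-1) = -6. With overall charge -3, Ti is in the +3 oxidation state.
Group 4 minus oxidation state +3 gives a d¹ configuration for Ti³⁺.
Configuration: t2g^1 e_g^0 → 1 unpaired electron.
μ(spin-only) = √[1(1+2)] = √3 ≈ 1.73 BM.

1.73 BM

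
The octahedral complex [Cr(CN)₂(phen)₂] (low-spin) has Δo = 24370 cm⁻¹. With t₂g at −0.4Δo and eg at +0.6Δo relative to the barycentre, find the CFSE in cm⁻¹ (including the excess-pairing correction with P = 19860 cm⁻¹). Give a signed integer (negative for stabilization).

Ligand charges: 2×(-1) from CN⁻ and 2×(+0) from phen sum to -2; with overall charge +0, Cr is +2.
Cr²⁺: group 6, so d-count = 6 − 2 = 4.
Configuration: t₂g⁴ eg⁰.
The orbital stabilization is -1.6Δo = -1.6 × 24370 = -38992 cm⁻¹.
High-spin d⁴ would be t₂g³ eg¹ with 0 pairs; low-spin has 1, so 1 excess pair costs +1P = +19860 cm⁻¹.
Net CFSE = -38992 + 19860 = -19132 cm⁻¹.

-19132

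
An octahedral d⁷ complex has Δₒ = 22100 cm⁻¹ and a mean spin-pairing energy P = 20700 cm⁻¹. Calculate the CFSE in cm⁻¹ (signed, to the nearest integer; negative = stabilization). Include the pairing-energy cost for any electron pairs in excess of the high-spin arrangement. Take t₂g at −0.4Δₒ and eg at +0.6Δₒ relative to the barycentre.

-19080

With Δₒ > P the complex is low-spin.
Configuration: t₂g⁶ eg¹.
Orbital CFSE = -1.8Δₒ = -1.8 × 22100 = -39780 cm⁻¹.
Excess pairs vs high-spin: 3 − 2 = 1; pairing cost = +20700 cm⁻¹.
Net CFSE = -39780 + 20700 = -19080 cm⁻¹.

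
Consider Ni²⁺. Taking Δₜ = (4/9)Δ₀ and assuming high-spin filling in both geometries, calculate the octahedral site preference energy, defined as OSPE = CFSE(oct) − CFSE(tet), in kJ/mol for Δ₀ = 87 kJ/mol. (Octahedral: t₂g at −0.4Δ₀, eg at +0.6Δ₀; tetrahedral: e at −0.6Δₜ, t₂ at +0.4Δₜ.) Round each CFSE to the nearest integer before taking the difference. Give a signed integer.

Ni²⁺: group 10, so d-count = 10 − 2 = 8.
In an octahedral site d⁸ (HS) is t₂g⁶ eg², giving CFSE(oct) = -1.2Δ₀ = -104 kJ/mol.
Tetrahedral e⁴ t₂⁴ gives -0.8Δₜ = -0.8 × (4/9) × 87 = -31 kJ/mol.
OSPE = -104 − (-31) = -73 kJ/mol.

-73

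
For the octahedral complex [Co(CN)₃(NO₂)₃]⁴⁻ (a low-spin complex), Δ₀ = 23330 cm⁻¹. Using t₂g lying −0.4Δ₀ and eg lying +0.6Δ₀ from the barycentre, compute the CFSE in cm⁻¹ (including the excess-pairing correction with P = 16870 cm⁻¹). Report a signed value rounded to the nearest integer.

-25124

Ligand charges: 3×(-1) from CN⁻ and 3×(-1) from NO₂⁻ sum to -6; with overall charge -4, Co is +2.
Co sits in group 9; removing 2 electrons leaves Co²⁺ with 9 − 2 = 7 d electrons.
Configuration: t₂g⁶ eg¹.
Orbital CFSE = 6(-0.4) + 1(0.6) = -1.8Δ₀ = -1.8 × 23330 = -41994 cm⁻¹.
Pairing penalty: 3 pairs vs 2 in the high-spin reference → 1 extra × P = 16870 cm⁻¹.
Net CFSE = -41994 + 16870 = -25124 cm⁻¹.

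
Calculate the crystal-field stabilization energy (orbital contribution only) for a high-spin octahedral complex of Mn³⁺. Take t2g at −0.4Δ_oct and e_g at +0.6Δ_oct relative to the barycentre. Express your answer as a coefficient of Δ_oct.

-0.6 Δ_oct

Mn sits in group 7; removing 3 electrons leaves Mn³⁺ with 7 − 3 = 4 d electrons.
Configuration: t2g^3 e_g^1.
CFSE = 3(-0.4Δ_oct) + 1(0.6Δ_oct) = -1.2Δ_oct + 0.6Δ_oct = -0.6Δ_oct.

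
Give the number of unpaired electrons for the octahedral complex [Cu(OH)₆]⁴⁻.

Each OH⁻ contributes -1; 6 × (-1) = -6. With overall charge -4, Cu is in the +2 oxidation state.
Cu is in group 11, so Cu²⁺ is d⁹ (11 − 2 = 9).
Configuration: t₂g⁶ eg³, giving 1 unpaired electron.

1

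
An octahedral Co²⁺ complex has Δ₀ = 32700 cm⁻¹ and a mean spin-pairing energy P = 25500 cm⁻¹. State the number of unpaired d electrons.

1

Group 9 minus oxidation state +2 gives a d⁷ configuration for Co²⁺.
Here Δ₀ > P (32700 > 25500), so the low-spin state is favoured.
Configuration: t2g^6 e_g^1.
Unpaired electrons: 1.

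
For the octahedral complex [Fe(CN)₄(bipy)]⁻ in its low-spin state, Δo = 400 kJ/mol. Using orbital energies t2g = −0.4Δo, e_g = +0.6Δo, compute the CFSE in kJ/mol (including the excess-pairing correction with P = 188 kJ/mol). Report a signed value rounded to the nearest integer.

-424

Ligand charges: 4×(-1) from CN⁻ and 1×(+0) from bipy sum to -4; with overall charge -1, Fe is +3.
Fe³⁺: group 8, so d-count = 8 − 3 = 5.
Electron filling gives t2g^5 e_g^0.
The orbital stabilization is -2.0Δo = -2.0 × 400 = -800 kJ/mol.
Relative to high-spin t2g^3 e_g^2 (0 paired), the low-spin configuration has 2 additional pairs, contributing +2 × 188 = +376 kJ/mol.
Overall CFSE = -800 + 376 = -424 kJ/mol.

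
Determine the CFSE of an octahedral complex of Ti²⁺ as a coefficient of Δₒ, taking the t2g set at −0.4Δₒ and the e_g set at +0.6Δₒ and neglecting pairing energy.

-0.8 Δₒ

Ti²⁺: group 4, so d-count = 4 − 2 = 2.
Configuration: t2g^2 e_g^0.
CFSE = 2(-0.4Δₒ) + 0(0.6Δₒ) = -0.8Δₒ + 0.0Δₒ = -0.8Δₒ.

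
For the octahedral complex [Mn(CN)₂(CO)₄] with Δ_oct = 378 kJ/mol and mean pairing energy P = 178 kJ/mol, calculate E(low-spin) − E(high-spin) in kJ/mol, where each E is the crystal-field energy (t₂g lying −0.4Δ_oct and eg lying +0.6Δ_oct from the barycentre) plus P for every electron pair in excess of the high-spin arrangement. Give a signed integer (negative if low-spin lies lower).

Ligand charges: 2×(-1) from CN⁻ and 4×(+0) from CO sum to -2; with overall charge +0, Mn is +2.
Mn sits in group 7; removing 2 electrons leaves Mn²⁺ with 7 − 2 = 5 d electrons.
In the high-spin limit (t₂g³ eg²) the orbital term is 0.0Δ_oct = 0 kJ/mol, with no excess pairing.
Low-spin t₂g⁵ eg⁰ gives -2.0Δ_oct = -756 kJ/mol, but forming 2 extra pairs costs 2P = 356 kJ/mol, so E(LS) = -756 + 356 = -400 kJ/mol.
E(LS) − E(HS) = -400 − (0) = -400 kJ/mol.

-400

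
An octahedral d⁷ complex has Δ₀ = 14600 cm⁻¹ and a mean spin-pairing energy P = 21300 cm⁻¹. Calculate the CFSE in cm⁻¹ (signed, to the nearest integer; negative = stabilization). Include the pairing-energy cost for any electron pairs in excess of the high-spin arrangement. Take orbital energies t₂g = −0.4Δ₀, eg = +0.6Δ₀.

-11680

Δ₀ < P, so pairing is avoided: the ground state is high-spin.
That gives t₂g⁵ eg².
Orbital CFSE = -0.8Δ₀ = -0.8 × 14600 = -11680 cm⁻¹.
High-spin has no excess pairs, so no pairing correction applies.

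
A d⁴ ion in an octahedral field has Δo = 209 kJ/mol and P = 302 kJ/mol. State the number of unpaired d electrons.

4

Since Δo = 209 kJ/mol < P = 302 kJ/mol, the complex adopts the high-spin configuration.
Filling d⁴ accordingly: t₂g³ eg¹.
Unpaired electrons: 4.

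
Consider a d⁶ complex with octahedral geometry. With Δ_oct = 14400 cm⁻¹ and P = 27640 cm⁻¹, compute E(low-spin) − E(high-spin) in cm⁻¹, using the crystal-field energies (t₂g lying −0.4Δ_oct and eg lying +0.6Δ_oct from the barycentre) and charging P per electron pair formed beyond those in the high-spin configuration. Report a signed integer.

26480

High-spin: t₂g⁴ eg², CFSE = -0.4Δ_oct = -5760 cm⁻¹.
Low-spin: t₂g⁶ eg⁰, orbital CFSE = -2.4Δ_oct = -34560 cm⁻¹; plus 2 excess pairs × P = +55280 cm⁻¹; total 20720 cm⁻¹.
Thus E(LS) − E(HS) = 26480 cm⁻¹.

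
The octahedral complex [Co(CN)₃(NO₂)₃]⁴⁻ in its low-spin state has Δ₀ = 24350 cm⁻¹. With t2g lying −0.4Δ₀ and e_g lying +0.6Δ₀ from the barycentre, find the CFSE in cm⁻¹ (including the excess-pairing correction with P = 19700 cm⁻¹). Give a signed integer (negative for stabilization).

Ligand charges: 3×(-1) from CN⁻ and 3×(-1) from NO₂⁻ sum to -6; with overall charge -4, Co is +2.
Co sits in group 9; removing 2 electrons leaves Co²⁺ with 9 − 2 = 7 d electrons.
Configuration: t2g^6 e_g^1.
The orbital stabilization is -1.8Δ₀ = -1.8 × 24350 = -43830 cm⁻¹.
Relative to high-spin t2g^5 e_g^2 (2 paired), the low-spin configuration has 1 additional pair, contributing +1 × 19700 = +19700 cm⁻¹.
Net CFSE = -43830 + 19700 = -24130 cm⁻¹.

-24130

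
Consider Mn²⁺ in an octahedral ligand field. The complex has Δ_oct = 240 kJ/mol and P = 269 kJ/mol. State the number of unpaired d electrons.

5

Mn is in group 7, so Mn²⁺ is d⁵ (7 − 2 = 5).
Here Δ_oct < P (240 < 269), so the high-spin state is favoured.
That gives t2g^3 e_g^2.
Unpaired electrons: 5.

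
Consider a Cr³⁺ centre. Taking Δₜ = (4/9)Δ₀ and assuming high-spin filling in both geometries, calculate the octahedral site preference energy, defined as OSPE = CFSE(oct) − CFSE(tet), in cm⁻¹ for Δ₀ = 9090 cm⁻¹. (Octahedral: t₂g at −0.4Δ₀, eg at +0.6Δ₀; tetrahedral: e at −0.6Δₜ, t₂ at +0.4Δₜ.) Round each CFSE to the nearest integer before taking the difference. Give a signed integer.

Cr sits in group 6; removing 3 electrons leaves Cr³⁺ with 6 − 3 = 3 d electrons.
Octahedral high-spin t2g^3 e_g^0: CFSE = -1.2 × 9090 = -10908 cm⁻¹.
Tetrahedral e^2 t2^1 gives -0.8Δₜ = -0.8 × (4/9) × 9090 = -3232 cm⁻¹.
OSPE = -10908 − (-3232) = -7676 cm⁻¹.

-7676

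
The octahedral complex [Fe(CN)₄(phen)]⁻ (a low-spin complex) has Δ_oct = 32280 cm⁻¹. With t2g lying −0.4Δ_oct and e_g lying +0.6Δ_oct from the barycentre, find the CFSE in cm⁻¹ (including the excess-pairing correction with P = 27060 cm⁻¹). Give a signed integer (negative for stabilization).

Ligand charges: 4×(-1) from CN⁻ and 1×(+0) from phen sum to -4; with overall charge -1, Fe is +3.
Fe³⁺: group 8, so d-count = 8 − 3 = 5.
Configuration: t2g^5 e_g^0.
The orbital stabilization is -2.0Δ_oct = -2.0 × 32280 = -64560 cm⁻¹.
Pairing penalty: 2 pairs vs 0 in the high-spin reference → 2 extra × P = 54120 cm⁻¹.
Overall CFSE = -64560 + 54120 = -10440 cm⁻¹.

-10440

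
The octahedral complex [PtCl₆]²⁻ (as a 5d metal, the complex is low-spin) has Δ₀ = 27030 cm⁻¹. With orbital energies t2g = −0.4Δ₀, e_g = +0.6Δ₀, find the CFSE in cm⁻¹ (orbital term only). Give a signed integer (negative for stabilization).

-64872

Each Cl⁻ contributes -1; 6 × (-1) = -6. With overall charge -2, Pt is in the +4 oxidation state.
Group 10 minus oxidation state +4 gives a d⁶ configuration for Pt⁴⁺.
Configuration: t2g^6 e_g^0.
The orbital stabilization is -2.4Δ₀ = -2.4 × 27030 = -64872 cm⁻¹.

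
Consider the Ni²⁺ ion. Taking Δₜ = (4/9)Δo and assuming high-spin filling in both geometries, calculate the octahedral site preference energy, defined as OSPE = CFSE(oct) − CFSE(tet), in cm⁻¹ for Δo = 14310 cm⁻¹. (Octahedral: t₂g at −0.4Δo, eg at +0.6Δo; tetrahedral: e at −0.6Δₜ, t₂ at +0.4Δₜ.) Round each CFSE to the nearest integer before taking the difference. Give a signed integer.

Ni²⁺: group 10, so d-count = 10 − 2 = 8.
Octahedral (high-spin): t2g^6 e_g^2, CFSE = 6(−0.4) + 2(+0.6) = -1.2Δo = -1.2 × 14310 = -17172 cm⁻¹.
Tetrahedral: e^4 t2^4, CFSE = 4(−0.6) + 4(+0.4) = -0.8Δₜ = -0.8 × (4/9) × 14310 = -5088 cm⁻¹.
OSPE = CFSE(oct) − CFSE(tet) = -17172 − (-5088) = -12084 cm⁻¹.

-12084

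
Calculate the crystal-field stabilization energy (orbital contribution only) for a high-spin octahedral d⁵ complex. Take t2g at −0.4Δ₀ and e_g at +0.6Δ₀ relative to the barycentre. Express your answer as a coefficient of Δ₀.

0.0 Δ₀

Configuration: t2g^3 e_g^2.
CFSE = 3(-0.4Δ₀) + 2(0.6Δ₀) = -1.2Δ₀ + 1.2Δ₀ = 0.0Δ₀.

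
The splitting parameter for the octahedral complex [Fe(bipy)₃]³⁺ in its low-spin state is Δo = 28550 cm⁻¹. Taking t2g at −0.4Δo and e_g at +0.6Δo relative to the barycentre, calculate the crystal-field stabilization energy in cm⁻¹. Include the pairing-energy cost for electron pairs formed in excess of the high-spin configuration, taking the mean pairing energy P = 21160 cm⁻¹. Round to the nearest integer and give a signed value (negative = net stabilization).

bipy is neutral, so the +3 overall charge sits on Fe: oxidation state +3.
Fe is in group 8, so Fe³⁺ is d⁵ (8 − 3 = 5).
The d⁵ electrons fill as t2g^5 e_g^0.
CFSE(orbital) = 5×(-0.4Δo) + 0×(0.6Δo) = -2.0Δo; with Δo = 28550 cm⁻¹ that is -57100 cm⁻¹.
High-spin d⁵ would be t2g^3 e_g^2 with 0 pairs; low-spin has 2, so 2 excess pairs cost +2P = +42320 cm⁻¹.
Net CFSE = -57100 + 42320 = -14780 cm⁻¹.

-14780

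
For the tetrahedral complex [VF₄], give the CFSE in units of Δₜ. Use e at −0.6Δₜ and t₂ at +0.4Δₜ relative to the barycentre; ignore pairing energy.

Each F⁻ contributes -1; 4 × (-1) = -4. With overall charge +0, V is in the +4 oxidation state.
V is in group 5, so V⁴⁺ is d¹ (5 − 4 = 1).
Tetrahedral fields are weak (Δₜ ≈ 4/9 Δₒ), so electrons fill high-spin.
Configuration: e¹ t₂⁰.
CFSE = 1(-0.6Δₜ) + 0(0.4Δₜ) = -0.6Δₜ + 0.0Δₜ = -0.6Δₜ.

-0.6 Δₜ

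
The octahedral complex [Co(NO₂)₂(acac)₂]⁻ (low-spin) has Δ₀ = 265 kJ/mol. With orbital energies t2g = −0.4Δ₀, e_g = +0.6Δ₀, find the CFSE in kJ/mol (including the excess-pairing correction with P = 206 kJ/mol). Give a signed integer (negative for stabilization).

Ligand charges: 2×(-1) from NO₂⁻ and 2×(-1) from acac⁻ sum to -4; with overall charge -1, Co is +3.
Group 9 minus oxidation state +3 gives a d⁶ configuration for Co³⁺.
The d⁶ electrons fill as t2g^6 e_g^0.
Orbital CFSE = 6(-0.4) + 0(0.6) = -2.4Δ₀ = -2.4 × 265 = -636 kJ/mol.
Relative to high-spin t2g^4 e_g^2 (1 paired), the low-spin configuration has 2 additional pairs, contributing +2 × 206 = +412 kJ/mol.
Combining: -636 + 412 = -224 kJ/mol.

-224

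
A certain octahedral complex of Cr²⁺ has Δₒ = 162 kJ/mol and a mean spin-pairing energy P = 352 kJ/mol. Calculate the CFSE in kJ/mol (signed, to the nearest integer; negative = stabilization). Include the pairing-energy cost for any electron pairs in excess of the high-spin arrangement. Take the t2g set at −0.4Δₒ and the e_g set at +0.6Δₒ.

-97

Cr sits in group 6; removing 2 electrons leaves Cr²⁺ with 6 − 2 = 4 d electrons.
Since Δₒ = 162 kJ/mol < P = 352 kJ/mol, the complex adopts the high-spin configuration.
Filling d⁴ accordingly: t2g^3 e_g^1.
Orbital CFSE = -0.6Δₒ = -0.6 × 162 = -97 kJ/mol.
High-spin has no excess pairs, so no pairing correction applies.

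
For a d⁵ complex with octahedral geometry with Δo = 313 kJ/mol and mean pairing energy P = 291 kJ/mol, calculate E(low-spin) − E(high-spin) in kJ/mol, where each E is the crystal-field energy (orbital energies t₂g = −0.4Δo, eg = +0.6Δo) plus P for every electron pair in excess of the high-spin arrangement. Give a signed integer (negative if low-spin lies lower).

High-spin d⁵ fills as t₂g³ eg² with CFSE 3(−0.4) + 2(+0.6) = 0.0Δo = 0 kJ/mol.
Low-spin: t₂g⁵ eg⁰, orbital CFSE = -2.0Δo = -626 kJ/mol; plus 2 excess pairs × P = +582 kJ/mol; total -44 kJ/mol.
The difference is -44 − (0) = -44 kJ/mol, so low-spin lies lower.

-44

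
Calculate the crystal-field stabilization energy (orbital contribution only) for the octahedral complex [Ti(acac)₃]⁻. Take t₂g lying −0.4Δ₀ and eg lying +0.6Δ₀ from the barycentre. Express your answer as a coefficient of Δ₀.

Each acac⁻ contributes -1; 3 × (-1) = -3. With overall charge -1, Ti is in the +2 oxidation state.
Ti is in group 4, so Ti²⁺ is d² (4 − 2 = 2).
Configuration: t₂g² eg⁰.
CFSE = 2(-0.4Δ₀) + 0(0.6Δ₀) = -0.8Δ₀ + 0.0Δ₀ = -0.8Δ₀.

-0.8 Δ₀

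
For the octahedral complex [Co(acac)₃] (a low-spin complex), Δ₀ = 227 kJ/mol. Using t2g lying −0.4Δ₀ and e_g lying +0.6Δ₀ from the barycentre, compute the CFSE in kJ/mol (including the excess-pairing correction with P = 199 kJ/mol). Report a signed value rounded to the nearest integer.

Each acac⁻ contributes -1; 3 × (-1) = -3. With overall charge +0, Co is in the +3 oxidation state.
Co sits in group 9; removing 3 electrons leaves Co³⁺ with 9 − 3 = 6 d electrons.
Electron filling gives t2g^6 e_g^0.
Orbital CFSE = 6(-0.4) + 0(0.6) = -2.4Δ₀ = -2.4 × 227 = -545 kJ/mol.
High-spin d⁶ would be t2g^4 e_g^2 with 1 pair; low-spin has 3, so 2 excess pairs cost +2P = +398 kJ/mol.
Overall CFSE = -545 + 398 = -147 kJ/mol.

-147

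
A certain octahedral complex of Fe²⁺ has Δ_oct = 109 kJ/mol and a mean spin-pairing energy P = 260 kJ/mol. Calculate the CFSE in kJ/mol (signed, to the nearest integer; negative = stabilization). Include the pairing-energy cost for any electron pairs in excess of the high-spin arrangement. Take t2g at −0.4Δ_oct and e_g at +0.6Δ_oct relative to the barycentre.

-44

Group 8 minus oxidation state +2 gives a d⁶ configuration for Fe²⁺.
Here Δ_oct < P (109 < 260), so the high-spin state is favoured.
Filling d⁶ accordingly: t2g^4 e_g^2.
Orbital CFSE = -0.4Δ_oct = -0.4 × 109 = -44 kJ/mol.
High-spin has no excess pairs, so no pairing correction applies.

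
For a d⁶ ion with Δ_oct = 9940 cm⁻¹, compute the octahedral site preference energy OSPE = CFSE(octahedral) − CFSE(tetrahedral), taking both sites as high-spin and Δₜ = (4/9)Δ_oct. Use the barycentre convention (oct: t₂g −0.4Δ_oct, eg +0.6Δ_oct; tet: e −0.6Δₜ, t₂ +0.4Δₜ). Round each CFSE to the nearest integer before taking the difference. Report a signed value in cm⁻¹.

In an octahedral site d⁶ (HS) is t₂g⁴ eg², giving CFSE(oct) = -0.4Δ_oct = -3976 cm⁻¹.
Tetrahedral e³ t₂³ gives -0.6Δₜ = -0.6 × (4/9) × 9940 = -2651 cm⁻¹.
OSPE = -3976 − (-2651) = -1325 cm⁻¹.

-1325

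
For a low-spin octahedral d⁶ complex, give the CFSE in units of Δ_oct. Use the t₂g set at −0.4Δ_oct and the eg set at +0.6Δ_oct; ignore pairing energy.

-2.4 Δ_oct

Configuration: t₂g⁶ eg⁰.
CFSE = 6(-0.4Δ_oct) + 0(0.6Δ_oct) = -2.4Δ_oct + 0.0Δ_oct = -2.4Δ_oct.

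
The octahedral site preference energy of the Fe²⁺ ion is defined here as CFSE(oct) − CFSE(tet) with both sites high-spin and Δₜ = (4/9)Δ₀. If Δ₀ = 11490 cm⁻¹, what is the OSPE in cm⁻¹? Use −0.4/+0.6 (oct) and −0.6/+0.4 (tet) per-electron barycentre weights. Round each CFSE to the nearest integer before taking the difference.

Group 8 minus oxidation state +2 gives a d⁶ configuration for Fe²⁺.
Octahedral high-spin t₂g⁴ eg²: CFSE = -0.4 × 11490 = -4596 cm⁻¹.
Tetrahedral e³ t₂³ gives -0.6Δₜ = -0.6 × (4/9) × 11490 = -3064 cm⁻¹.
OSPE = -4596 − (-3064) = -1532 cm⁻¹.

-1532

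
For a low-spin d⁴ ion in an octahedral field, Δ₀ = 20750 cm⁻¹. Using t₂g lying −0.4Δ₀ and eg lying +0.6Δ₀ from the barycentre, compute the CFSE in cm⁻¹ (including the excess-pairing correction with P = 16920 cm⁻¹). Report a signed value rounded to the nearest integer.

Electron filling gives t₂g⁴ eg⁰.
The orbital stabilization is -1.6Δ₀ = -1.6 × 20750 = -33200 cm⁻¹.
Pairing penalty: 1 pair vs 0 in the high-spin reference → 1 extra × P = 16920 cm⁻¹.
Overall CFSE = -33200 + 16920 = -16280 cm⁻¹.

-16280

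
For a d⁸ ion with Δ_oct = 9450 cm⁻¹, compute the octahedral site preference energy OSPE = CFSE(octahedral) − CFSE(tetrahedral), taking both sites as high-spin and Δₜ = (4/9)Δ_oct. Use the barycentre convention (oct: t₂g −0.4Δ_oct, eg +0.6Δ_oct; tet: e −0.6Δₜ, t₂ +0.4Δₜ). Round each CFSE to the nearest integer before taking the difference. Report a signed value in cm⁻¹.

Octahedral high-spin t₂g⁶ eg²: CFSE = -1.2 × 9450 = -11340 cm⁻¹.
Tetrahedral e⁴ t₂⁴ gives -0.8Δₜ = -0.8 × (4/9) × 9450 = -3360 cm⁻¹.
OSPE = CFSE(oct) − CFSE(tet) = -11340 − (-3360) = -7980 cm⁻¹.

-7980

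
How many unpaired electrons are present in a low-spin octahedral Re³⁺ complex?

2

Re is in group 7, so Re³⁺ is d⁴ (7 − 3 = 4).
Configuration: t₂g⁴ eg⁰, giving 2 unpaired electrons.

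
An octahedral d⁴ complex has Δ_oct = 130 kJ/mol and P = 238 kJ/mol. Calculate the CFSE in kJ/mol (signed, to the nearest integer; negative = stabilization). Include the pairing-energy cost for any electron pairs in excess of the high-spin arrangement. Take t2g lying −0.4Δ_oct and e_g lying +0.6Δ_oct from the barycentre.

-78

Since Δ_oct = 130 kJ/mol < P = 238 kJ/mol, the complex adopts the high-spin configuration.
Configuration: t2g^3 e_g^1.
Orbital CFSE = -0.6Δ_oct = -0.6 × 130 = -78 kJ/mol.
High-spin has no excess pairs, so no pairing correction applies.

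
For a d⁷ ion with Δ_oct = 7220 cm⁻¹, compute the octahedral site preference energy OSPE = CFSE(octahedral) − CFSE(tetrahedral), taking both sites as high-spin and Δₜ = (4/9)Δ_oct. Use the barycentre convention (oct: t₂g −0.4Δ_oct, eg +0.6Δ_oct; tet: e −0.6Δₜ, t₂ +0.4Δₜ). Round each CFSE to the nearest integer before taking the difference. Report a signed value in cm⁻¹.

-1925

Octahedral high-spin t₂g⁵ eg²: CFSE = -0.8 × 7220 = -5776 cm⁻¹.
Tetrahedral e⁴ t₂³ gives -1.2Δₜ = -1.2 × (4/9) × 7220 = -3851 cm⁻¹.
Subtracting, OSPE = -5776 − (-3851) = -1925 cm⁻¹.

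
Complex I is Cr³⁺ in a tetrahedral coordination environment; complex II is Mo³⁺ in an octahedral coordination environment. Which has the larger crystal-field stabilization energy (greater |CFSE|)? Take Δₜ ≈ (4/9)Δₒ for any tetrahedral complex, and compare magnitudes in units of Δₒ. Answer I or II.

I: Cr is in group 6, so Cr³⁺ is d³ (6 − 3 = 3); Tetrahedral splitting is small, so the complex is high-spin; e^2 t2^1, CFSE = -0.8Δₜ ≈ -0.36Δₒ.
II: Mo³⁺: group 6, so d-count = 6 − 3 = 3; t2g^3 e_g^0, CFSE = -1.2Δₒ.
So II has the larger |CFSE|.

II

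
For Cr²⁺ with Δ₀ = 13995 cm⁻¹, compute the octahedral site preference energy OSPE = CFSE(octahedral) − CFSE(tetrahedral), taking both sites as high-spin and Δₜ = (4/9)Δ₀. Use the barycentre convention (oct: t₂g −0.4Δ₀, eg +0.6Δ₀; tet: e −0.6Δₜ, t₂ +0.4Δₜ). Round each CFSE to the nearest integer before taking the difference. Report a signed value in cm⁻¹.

Cr²⁺: group 6, so d-count = 6 − 2 = 4.
In an octahedral site d⁴ (HS) is t₂g³ eg¹, giving CFSE(oct) = -0.6Δ₀ = -8397 cm⁻¹.
In a tetrahedral site the filling is e² t₂²: CFSE(tet) = -0.4Δₜ = -0.4 × (4/9)(13995) = -2488 cm⁻¹.
OSPE = CFSE(oct) − CFSE(tet) = -8397 − (-2488) = -5909 cm⁻¹.

-5909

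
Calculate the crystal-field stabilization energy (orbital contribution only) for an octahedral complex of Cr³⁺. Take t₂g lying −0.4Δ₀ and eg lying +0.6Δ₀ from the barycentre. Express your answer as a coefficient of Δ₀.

Group 6 minus oxidation state +3 gives a d³ configuration for Cr³⁺.
Configuration: t₂g³ eg⁰.
CFSE = 3(-0.4Δ₀) + 0(0.6Δ₀) = -1.2Δ₀ + 0.0Δ₀ = -1.2Δ₀.

-1.2 Δ₀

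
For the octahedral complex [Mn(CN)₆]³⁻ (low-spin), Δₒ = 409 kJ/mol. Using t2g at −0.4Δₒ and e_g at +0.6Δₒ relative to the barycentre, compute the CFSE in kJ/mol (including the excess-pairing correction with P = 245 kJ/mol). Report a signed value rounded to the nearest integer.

Each CN⁻ contributes -1; 6 × (-1) = -6. With overall charge -3, Mn is in the +3 oxidation state.
Mn is in group 7, so Mn³⁺ is d⁴ (7 − 3 = 4).
The d⁴ electrons fill as t2g^4 e_g^0.
CFSE(orbital) = 4×(-0.4Δₒ) + 0×(0.6Δₒ) = -1.6Δₒ; with Δₒ = 409 kJ/mol that is -654 kJ/mol.
Pairing penalty: 1 pair vs 0 in the high-spin reference → 1 extra × P = 245 kJ/mol.
Combining: -654 + 245 = -409 kJ/mol.

-409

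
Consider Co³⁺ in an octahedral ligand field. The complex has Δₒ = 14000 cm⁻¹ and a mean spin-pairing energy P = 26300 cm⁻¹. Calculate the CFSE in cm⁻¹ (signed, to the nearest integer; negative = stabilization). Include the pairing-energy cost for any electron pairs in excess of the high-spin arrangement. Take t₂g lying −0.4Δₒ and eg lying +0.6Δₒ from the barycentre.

Co is in group 9, so Co³⁺ is d⁶ (9 − 3 = 6).
Δₒ < P, so pairing is avoided: the ground state is high-spin.
Filling d⁶ accordingly: t₂g⁴ eg².
Orbital CFSE = -0.4Δₒ = -0.4 × 14000 = -5600 cm⁻¹.
High-spin has no excess pairs, so no pairing correction applies.

-5600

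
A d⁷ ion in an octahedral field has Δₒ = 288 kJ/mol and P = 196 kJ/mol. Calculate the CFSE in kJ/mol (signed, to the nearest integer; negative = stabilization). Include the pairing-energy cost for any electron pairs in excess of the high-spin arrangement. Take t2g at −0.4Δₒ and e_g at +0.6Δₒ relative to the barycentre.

-322

Since Δₒ = 288 kJ/mol > P = 196 kJ/mol, the complex adopts the low-spin configuration.
That gives t2g^6 e_g^1.
Orbital CFSE = -1.8Δₒ = -1.8 × 288 = -518 kJ/mol.
Excess pairs vs high-spin: 3 − 2 = 1; pairing cost = +196 kJ/mol.
Net CFSE = -518 + 196 = -322 kJ/mol.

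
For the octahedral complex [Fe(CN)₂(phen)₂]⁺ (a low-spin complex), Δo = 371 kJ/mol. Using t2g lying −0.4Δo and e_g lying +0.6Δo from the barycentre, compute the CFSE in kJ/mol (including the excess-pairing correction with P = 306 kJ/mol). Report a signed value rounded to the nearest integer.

Ligand charges: 2×(-1) from CN⁻ and 2×(+0) from phen sum to -2; with overall charge +1, Fe is +3.
Fe³⁺: group 8, so d-count = 8 − 3 = 5.
The d⁵ electrons fill as t2g^5 e_g^0.
Orbital CFSE = 5(-0.4) + 0(0.6) = -2.0Δo = -2.0 × 371 = -742 kJ/mol.
Relative to high-spin t2g^3 e_g^2 (0 paired), the low-spin configuration has 2 additional pairs, contributing +2 × 306 = +612 kJ/mol.
Overall CFSE = -742 + 612 = -130 kJ/mol.

-130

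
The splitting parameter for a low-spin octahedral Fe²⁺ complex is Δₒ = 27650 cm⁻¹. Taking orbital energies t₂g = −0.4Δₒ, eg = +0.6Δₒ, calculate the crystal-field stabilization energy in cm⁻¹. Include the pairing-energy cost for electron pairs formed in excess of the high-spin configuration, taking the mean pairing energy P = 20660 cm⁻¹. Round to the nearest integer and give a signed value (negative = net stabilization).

Group 8 minus oxidation state +2 gives a d⁶ configuration for Fe²⁺.
Electron filling gives t₂g⁶ eg⁰.
Orbital CFSE = 6(-0.4) + 0(0.6) = -2.4Δₒ = -2.4 × 27650 = -66360 cm⁻¹.
High-spin d⁶ would be t₂g⁴ eg² with 1 pair; low-spin has 3, so 2 excess pairs cost +2P = +41320 cm⁻¹.
Combining: -66360 + 41320 = -25040 cm⁻¹.

-25040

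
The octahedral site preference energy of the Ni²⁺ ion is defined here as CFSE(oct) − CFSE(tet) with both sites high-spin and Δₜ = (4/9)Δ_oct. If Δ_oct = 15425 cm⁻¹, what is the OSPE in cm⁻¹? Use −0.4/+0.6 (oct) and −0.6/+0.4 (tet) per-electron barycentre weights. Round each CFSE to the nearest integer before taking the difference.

-13026

Group 10 minus oxidation state +2 gives a d⁸ configuration for Ni²⁺.
Octahedral high-spin t2g^6 e_g^2: CFSE = -1.2 × 15425 = -18510 cm⁻¹.
Tetrahedral e^4 t2^4 gives -0.8Δₜ = -0.8 × (4/9) × 15425 = -5484 cm⁻¹.
OSPE = CFSE(oct) − CFSE(tet) = -18510 − (-5484) = -13026 cm⁻¹.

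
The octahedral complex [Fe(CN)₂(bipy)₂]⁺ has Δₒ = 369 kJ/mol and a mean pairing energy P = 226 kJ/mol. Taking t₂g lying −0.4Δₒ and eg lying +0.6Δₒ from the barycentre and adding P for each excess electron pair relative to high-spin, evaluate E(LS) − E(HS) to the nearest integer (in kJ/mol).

Ligand charges: 2×(-1) from CN⁻ and 2×(+0) from bipy sum to -2; with overall charge +1, Fe is +3.
Fe is in group 8, so Fe³⁺ is d⁵ (8 − 3 = 5).
High-spin: t₂g³ eg², CFSE = 0.0Δₒ = 0 kJ/mol.
Low-spin: t₂g⁵ eg⁰, orbital CFSE = -2.0Δₒ = -738 kJ/mol; plus 2 excess pairs × P = +452 kJ/mol; total -286 kJ/mol.
The difference is -286 − (0) = -286 kJ/mol, so low-spin lies lower.

-286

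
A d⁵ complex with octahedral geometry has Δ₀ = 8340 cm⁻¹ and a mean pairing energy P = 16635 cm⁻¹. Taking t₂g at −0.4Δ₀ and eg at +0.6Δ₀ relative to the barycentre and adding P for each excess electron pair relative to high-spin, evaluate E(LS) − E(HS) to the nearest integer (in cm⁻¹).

In the high-spin limit (t₂g³ eg²) the orbital term is 0.0Δ₀ = 0 cm⁻¹, with no excess pairing.
Low-spin t₂g⁵ eg⁰ gives -2.0Δ₀ = -16680 cm⁻¹, but forming 2 extra pairs costs 2P = 33270 cm⁻¹, so E(LS) = -16680 + 33270 = 16590 cm⁻¹.
The difference is 16590 − (0) = 16590 cm⁻¹, so high-spin lies lower.

16590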